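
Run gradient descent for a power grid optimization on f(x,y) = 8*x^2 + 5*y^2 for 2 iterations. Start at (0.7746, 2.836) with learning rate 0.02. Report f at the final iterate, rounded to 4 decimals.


Gradient descent on f(x,y) = 8*x^2 + 5*y^2.
Starting point: (0.7746, 2.836), alpha = 0.02
Step 1: grad_x = 2*8*0.7746 = 12.3936, grad_y = 2*5*2.836 = 28.36
  x_1 = 0.7746 - 0.02*12.3936 = 0.5267
  y_1 = 2.836 - 0.02*28.36 = 2.2688
Step 2: grad_x = 2*8*0.5267 = 8.4276, grad_y = 2*5*2.2688 = 22.688
  x_2 = 0.5267 - 0.02*8.4276 = 0.3582
  y_2 = 2.2688 - 0.02*22.688 = 1.815
f(0.3582, 1.815) = 8*0.3582^2 + 5*1.815^2 = 17.4982


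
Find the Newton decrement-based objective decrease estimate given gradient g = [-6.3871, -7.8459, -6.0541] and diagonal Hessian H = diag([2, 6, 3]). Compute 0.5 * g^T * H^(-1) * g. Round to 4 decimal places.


Step 1: H is diagonal, so H^(-1) * g = [-3.1936, -1.3077, -2.018].
Step 2: g^T H^(-1) g = sum_i g_i^2 / H_ii
  = (-6.3871)^2/2 + (-7.8459)^2/6 + (-6.0541)^2/3
  = 20.3975 + 10.2597 + 12.2174 = 42.8746
Step 3: Objective decrease = 0.5 * g^T H^(-1) g = 21.4373


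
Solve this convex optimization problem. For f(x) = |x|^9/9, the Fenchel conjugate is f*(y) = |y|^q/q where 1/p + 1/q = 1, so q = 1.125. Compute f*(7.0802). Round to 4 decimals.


The conjugate exponent q satisfies 1/p + 1/q = 1.
p = 9, so q = 9/(9 - 1) = 1.125
|y|^q = 7.0802^1.125 = 9.0428
f*(7.0802) = 9.0428 / 1.125 = 8.038


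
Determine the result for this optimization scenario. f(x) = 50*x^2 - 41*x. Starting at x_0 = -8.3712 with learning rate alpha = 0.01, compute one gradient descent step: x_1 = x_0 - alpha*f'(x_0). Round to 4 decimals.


We compute the gradient at x_0 and apply the update.
f'(x) = 100*x - 41
f'(-8.3712) = 100*-8.3712 - 41 = -878.12
x_1 = -8.3712 - 0.01*-878.12 = 0.41


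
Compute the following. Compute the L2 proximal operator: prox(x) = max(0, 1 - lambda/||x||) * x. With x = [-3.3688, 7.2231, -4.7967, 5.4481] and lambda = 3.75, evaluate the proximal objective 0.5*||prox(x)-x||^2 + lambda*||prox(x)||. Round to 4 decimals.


Step 1: Compute ||x||.
||x|| = 10.7802
Step 2: Compute scaling factor.
scale = max(0, 1 - 3.75/10.7802) = 0.6521
Step 3: prox(x) = [-2.1969, 4.7105, -3.1281, 3.5529]
||prox(x)|| = 7.0302
Step 4: Proximal objective.
0.5*||prox-x||^2 = 7.0313
lambda*||prox|| = 26.3633
Total = 33.3944


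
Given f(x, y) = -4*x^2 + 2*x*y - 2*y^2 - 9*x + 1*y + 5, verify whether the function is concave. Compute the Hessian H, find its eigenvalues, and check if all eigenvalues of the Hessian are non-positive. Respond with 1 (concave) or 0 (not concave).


The Hessian of f(x,y) = -4*x^2 + 2*x*y - 2*y^2 - 9*x + 1*y + 5 is:
H = [[-8, 2], [2, -4]]
Trace = -8 - 4 = -12
Determinant = -8*-4 - (2)^2 = 28
Discriminant = (-12)^2 - 4*28 = 32.0
Eigenvalues: lambda_1 = -8.8284, lambda_2 = -3.1716
The function is concave.

1


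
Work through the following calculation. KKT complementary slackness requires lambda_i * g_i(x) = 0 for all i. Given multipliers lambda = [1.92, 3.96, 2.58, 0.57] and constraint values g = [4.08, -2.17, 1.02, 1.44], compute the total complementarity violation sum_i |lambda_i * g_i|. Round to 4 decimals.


KKT complementary slackness check:
lambda_1 * g_1 = 1.92 * 4.08 = 7.8336
lambda_2 * g_2 = 3.96 * -2.17 = -8.5932
lambda_3 * g_3 = 2.58 * 1.02 = 2.6316
lambda_4 * g_4 = 0.57 * 1.44 = 0.8208
Total violation = 7.8336 + 8.5932 + 2.6316 + 0.8208 = 19.8792


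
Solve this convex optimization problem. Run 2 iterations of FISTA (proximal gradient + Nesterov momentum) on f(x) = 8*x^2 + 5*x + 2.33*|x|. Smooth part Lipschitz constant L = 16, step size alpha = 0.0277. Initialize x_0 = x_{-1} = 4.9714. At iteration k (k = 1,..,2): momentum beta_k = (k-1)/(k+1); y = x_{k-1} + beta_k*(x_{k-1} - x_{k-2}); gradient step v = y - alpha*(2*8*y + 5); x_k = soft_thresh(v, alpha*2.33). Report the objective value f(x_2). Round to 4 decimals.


FISTA on f(x) = 8*x^2 + 5*x + 2.33*|x|
L = 16, alpha = 0.0277
Iteration 1: beta = 0.0, y = 4.9714 + 0.0*(4.9714 - 4.9714) = 4.9714
  grad(y) = 84.5424, v = y - alpha*grad = 2.6296
  prox(v) = soft_thresh(2.6296, 0.0645) = 2.565
Iteration 2: beta = 0.3333, y = 2.565 + 0.3333*(2.565 - 4.9714) = 1.7629
  grad(y) = 33.2066, v = y - alpha*grad = 0.8431
  prox(v) = soft_thresh(0.8431, 0.0645) = 0.7785
f(x_2) = 8*0.7785^2 + 5*0.7785 + 2.33*|0.7785| = 10.5559


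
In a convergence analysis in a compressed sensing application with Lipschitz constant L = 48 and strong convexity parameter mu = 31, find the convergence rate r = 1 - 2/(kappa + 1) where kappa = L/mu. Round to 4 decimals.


Step 1: Compute the condition number.
kappa = L/mu = 48/31 = 1.5484
Step 2: Compute the convergence rate.
r = 1 - 2/(kappa + 1) = 1 - 2*mu/(L + mu) = (L - mu)/(L + mu) = 17/79 = 0.2152


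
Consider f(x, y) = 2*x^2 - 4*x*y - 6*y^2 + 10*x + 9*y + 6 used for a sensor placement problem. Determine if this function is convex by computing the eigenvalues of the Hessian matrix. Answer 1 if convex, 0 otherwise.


The Hessian of f(x,y) = 2*x^2 - 4*x*y - 6*y^2 + 10*x + 9*y + 6 is:
H = [[4, -4], [-4, -12]]
Trace = 4 - 12 = -8
Determinant = 4*-12 - (-4)^2 = -64
Discriminant = (-8)^2 - 4*-64 = 320.0
Eigenvalues: lambda_1 = -12.9443, lambda_2 = 4.9443
The function is not convex.

0


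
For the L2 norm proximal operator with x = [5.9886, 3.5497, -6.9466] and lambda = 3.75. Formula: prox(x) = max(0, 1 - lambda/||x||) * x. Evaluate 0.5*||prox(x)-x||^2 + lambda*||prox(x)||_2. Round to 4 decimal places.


Step 1: Compute ||x||.
||x|| = 9.8346
Step 2: Compute scaling factor.
scale = max(0, 1 - 3.75/9.8346) = 0.6187
Step 3: prox(x) = [3.7051, 2.1962, -4.2978]
||prox(x)|| = 6.0846
Step 4: Proximal objective.
0.5*||prox-x||^2 = 7.0313
lambda*||prox|| = 22.8173
Total = 29.8484


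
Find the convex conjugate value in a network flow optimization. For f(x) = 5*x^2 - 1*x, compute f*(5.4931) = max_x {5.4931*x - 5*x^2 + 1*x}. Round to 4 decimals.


f*(y) = sup_x {y*x - a*x^2 - b*x} = sup_x {(y-b)*x - a*x^2}
FOC: (y - b) - 2a*x = 0 => x* = (y - b)/(2a)
x* = (5.4931 + 1)/(2*5) = 0.6493
f*(5.4931) = (y-b)^2/(4a) = (5.4931 + 1)^2/(4*5)
= 42.1603/20 = 2.108


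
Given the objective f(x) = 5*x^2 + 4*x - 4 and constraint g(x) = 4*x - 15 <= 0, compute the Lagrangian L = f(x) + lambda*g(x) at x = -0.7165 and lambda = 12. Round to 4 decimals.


Step 1: Evaluate f(x).
f(-0.7165) = 5*(-0.7165)^2 + 4*(-0.7165) - 4 = -4.2991
Step 2: Evaluate g(x).
g(-0.7165) = 4*-0.7165 - 15 = -17.866
Step 3: Compute Lagrangian.
L = -4.2991 + 12*-17.866 = -218.6911


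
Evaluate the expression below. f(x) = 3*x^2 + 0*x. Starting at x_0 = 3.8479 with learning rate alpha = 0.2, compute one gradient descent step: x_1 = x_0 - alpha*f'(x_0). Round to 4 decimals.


We compute the gradient at x_0 and apply the update.
f'(x) = 6*x + 0
f'(3.8479) = 6*3.8479 + 0 = 23.0874
x_1 = 3.8479 - 0.2*23.0874 = -0.7696


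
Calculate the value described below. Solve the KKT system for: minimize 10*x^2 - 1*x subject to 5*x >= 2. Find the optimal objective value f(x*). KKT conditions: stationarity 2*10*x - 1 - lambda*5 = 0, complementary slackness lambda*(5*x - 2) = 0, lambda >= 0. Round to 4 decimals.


Step 1: Try lambda = 0 (constraint inactive).
x_unc = 1/(2*10) = 0.05
Check: 5*0.05 = 0.25 < 2 -- violated!
Step 2: Constraint must be active: 5*x = 2
x* = 2/5 = 0.4
lambda = (2*10*0.4 - 1)/5 = 1.4
Step 3: Compute optimal value.
f(x*) = 10*0.4^2 - 1*0.4 = 1.2


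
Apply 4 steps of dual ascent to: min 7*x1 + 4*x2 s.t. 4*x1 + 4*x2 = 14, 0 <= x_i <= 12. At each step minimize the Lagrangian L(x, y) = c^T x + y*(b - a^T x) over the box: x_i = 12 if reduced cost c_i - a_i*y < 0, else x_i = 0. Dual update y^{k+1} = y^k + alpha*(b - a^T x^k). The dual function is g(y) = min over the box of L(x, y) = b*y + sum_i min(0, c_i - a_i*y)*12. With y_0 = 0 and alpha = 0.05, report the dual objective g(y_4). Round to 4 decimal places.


Dual ascent for LP: min 7*x1 + 4*x2, 4*x1 + 4*x2 = 14, 0 <= x_i <= 12
Step 1: y^k = 0.0, reduced costs: (7.0, 4.0)
  x^k = (0.0, 0.0), subgradient = b - a^T x = 14.0
  y^{k+1} = 0.0 + 0.05*14.0 = 0.7
Step 2: y^k = 0.7, reduced costs: (4.2, 1.2)
  x^k = (0.0, 0.0), subgradient = b - a^T x = 14.0
  y^{k+1} = 0.7 + 0.05*14.0 = 1.4
Step 3: y^k = 1.4, reduced costs: (1.4, -1.6)
  x^k = (0.0, 12.0), subgradient = b - a^T x = -34.0
  y^{k+1} = 1.4 + 0.05*-34.0 = -0.3
Step 4: y^k = -0.3, reduced costs: (8.2, 5.2)
  x^k = (0.0, 0.0), subgradient = b - a^T x = 14.0
  y^{k+1} = -0.3 + 0.05*14.0 = 0.4
Dual objective at y_4 = 0.4: reduced costs (5.4, 2.4), box minimizer x = (0.0, 0.0)
g(y_4) = b*y + (c1 - a1*y)*x1 + (c2 - a2*y)*x2 = 14*0.4 + 5.4*0.0 + 2.4*0.0 = 5.6 + 0.0 + 0.0 = 5.6


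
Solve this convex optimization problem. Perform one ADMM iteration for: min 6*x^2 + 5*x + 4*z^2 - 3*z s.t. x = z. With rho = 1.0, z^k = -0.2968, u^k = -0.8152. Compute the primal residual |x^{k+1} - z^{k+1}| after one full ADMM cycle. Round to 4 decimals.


ADMM iteration with rho = 1.0, z^k = -0.2968, u^k = -0.8152
Step 1: x-update.
Minimize 6*x^2 + 5*x + (1.0/2)*(x + 0.2968 - 0.8152)^2
FOC: (2*6 + 1.0)*x = -5 + 1.0*(-0.2968 + 0.8152)
x^{k+1} = -0.3447
Step 2: z-update.
Minimize 4*z^2 - 3*z + (1.0/2)*(-0.3447 - z - 0.8152)^2
FOC: (2*4 + 1.0)*z = 3 + 1.0*(-0.3447 - 0.8152)
z^{k+1} = 0.2045
Step 3: u-update.
u^{k+1} = -0.8152 - 0.3447 - 0.2045 = -1.3644
Step 4: Primal residual = |-0.3447 - 0.2045| = 0.5492


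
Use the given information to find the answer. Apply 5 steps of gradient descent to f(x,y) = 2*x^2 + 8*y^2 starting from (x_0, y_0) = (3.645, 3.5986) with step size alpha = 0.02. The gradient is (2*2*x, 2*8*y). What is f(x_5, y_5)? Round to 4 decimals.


Gradient descent on f(x,y) = 2*x^2 + 8*y^2.
Starting point: (3.645, 3.5986), alpha = 0.02
Step 1: grad_x = 2*2*3.645 = 14.58, grad_y = 2*8*3.5986 = 57.5776
  x_1 = 3.645 - 0.02*14.58 = 3.3534
  y_1 = 3.5986 - 0.02*57.5776 = 2.447
Step 2: grad_x = 2*2*3.3534 = 13.4136, grad_y = 2*8*2.447 = 39.1528
  x_2 = 3.3534 - 0.02*13.4136 = 3.0851
  y_2 = 2.447 - 0.02*39.1528 = 1.664
Step 3: grad_x = 2*2*3.0851 = 12.3405, grad_y = 2*8*1.664 = 26.6239
  x_3 = 3.0851 - 0.02*12.3405 = 2.8383
  y_3 = 1.664 - 0.02*26.6239 = 1.1315
Step 4: grad_x = 2*2*2.8383 = 11.3533, grad_y = 2*8*1.1315 = 18.1042
  x_4 = 2.8383 - 0.02*11.3533 = 2.6113
  y_4 = 1.1315 - 0.02*18.1042 = 0.7694
Step 5: grad_x = 2*2*2.6113 = 10.445, grad_y = 2*8*0.7694 = 12.3109
  x_5 = 2.6113 - 0.02*10.445 = 2.4024
  y_5 = 0.7694 - 0.02*12.3109 = 0.5232
f(2.4024, 0.5232) = 2*2.4024^2 + 8*0.5232^2 = 13.7326


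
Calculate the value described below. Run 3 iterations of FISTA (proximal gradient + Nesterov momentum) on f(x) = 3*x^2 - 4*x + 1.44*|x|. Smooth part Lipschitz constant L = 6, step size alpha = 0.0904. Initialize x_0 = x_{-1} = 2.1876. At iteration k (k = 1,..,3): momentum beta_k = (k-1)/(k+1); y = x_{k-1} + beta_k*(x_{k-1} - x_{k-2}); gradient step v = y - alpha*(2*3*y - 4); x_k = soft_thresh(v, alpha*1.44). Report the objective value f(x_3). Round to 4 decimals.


FISTA on f(x) = 3*x^2 - 4*x + 1.44*|x|
L = 6, alpha = 0.0904
Iteration 1: beta = 0.0, y = 2.1876 + 0.0*(2.1876 - 2.1876) = 2.1876
  grad(y) = 9.1256, v = y - alpha*grad = 1.3626
  prox(v) = soft_thresh(1.3626, 0.1302) = 1.2325
Iteration 2: beta = 0.3333, y = 1.2325 + 0.3333*(1.2325 - 2.1876) = 0.9141
  grad(y) = 1.4846, v = y - alpha*grad = 0.7799
  prox(v) = soft_thresh(0.7799, 0.1302) = 0.6497
Iteration 3: beta = 0.5, y = 0.6497 + 0.5*(0.6497 - 1.2325) = 0.3583
  grad(y) = -1.85, v = y - alpha*grad = 0.5256
  prox(v) = soft_thresh(0.5256, 0.1302) = 0.3954
f(x_3) = 3*0.3954^2 - 4*0.3954 + 1.44*|0.3954| = -0.5432


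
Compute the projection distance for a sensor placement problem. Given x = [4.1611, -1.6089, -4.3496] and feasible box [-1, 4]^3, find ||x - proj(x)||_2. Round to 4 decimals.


Project each component onto [-1, 4].
clip(4.1611) = 4.0, clip(-1.6089) = -1.0, clip(-4.3496) = -1.0
Projection = [4.0, -1.0, -1.0]
Squared diffs: [0.026, 0.3708, 11.2198]
Distance = sqrt(11.6166) = 3.4083


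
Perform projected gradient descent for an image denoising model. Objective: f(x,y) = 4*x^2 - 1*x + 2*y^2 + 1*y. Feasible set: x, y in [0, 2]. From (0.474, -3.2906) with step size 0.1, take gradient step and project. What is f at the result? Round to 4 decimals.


Step 1: Compute gradient at (0.474, -3.2906).
grad_x = 2*4*0.474 - 1 = 2.792
grad_y = 2*2*-3.2906 + 1 = -12.1624
Step 2: Gradient step.
x_raw = 0.474 - 0.1*2.792 = 0.1948
y_raw = -3.2906 - 0.1*-12.1624 = -2.0744
Step 3: Project onto [0, 2].
x_proj = clip(0.1948) = 0.1948
y_proj = clip(-2.0744) = 0.0
Step 4: Evaluate f.
f(0.1948, 0.0) = -0.043


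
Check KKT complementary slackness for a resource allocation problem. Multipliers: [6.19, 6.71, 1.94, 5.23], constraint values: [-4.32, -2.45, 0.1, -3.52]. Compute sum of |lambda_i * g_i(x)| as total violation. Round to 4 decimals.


KKT complementary slackness check:
lambda_1 * g_1 = 6.19 * -4.32 = -26.7408
lambda_2 * g_2 = 6.71 * -2.45 = -16.4395
lambda_3 * g_3 = 1.94 * 0.1 = 0.194
lambda_4 * g_4 = 5.23 * -3.52 = -18.4096
Total violation = 26.7408 + 16.4395 + 0.194 + 18.4096 = 61.7839


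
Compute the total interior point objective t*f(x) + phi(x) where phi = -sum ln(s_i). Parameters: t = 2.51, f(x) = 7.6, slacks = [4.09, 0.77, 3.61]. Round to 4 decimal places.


Step 1: Compute log-barrier.
ln values: [1.4085, -0.2614, 1.2837]
phi = -(1.4085 - 0.2614 + 1.2837) = -2.4309
Step 2: Compute augmented objective.
t*f(x) = 2.51*7.6 = 19.076
Total = 19.076 - 2.4309 = 16.6451


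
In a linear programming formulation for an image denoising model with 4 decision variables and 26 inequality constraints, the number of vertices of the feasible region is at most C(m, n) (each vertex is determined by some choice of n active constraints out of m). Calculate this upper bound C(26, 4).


Each vertex corresponds to some choice of n active constraints out of m, so the number of vertices is at most C(m, n) = m! / (n!(m-n)!).
m = 26, n = 4
Numerator: 26 * 25 * 24 * 23
Denominator: 4! = 24
C(26, 4) = 14950


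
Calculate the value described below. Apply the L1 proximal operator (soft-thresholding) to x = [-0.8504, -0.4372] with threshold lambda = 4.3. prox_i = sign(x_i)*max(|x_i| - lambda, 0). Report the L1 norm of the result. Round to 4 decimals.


Soft-thresholding with lambda = 4.3:
prox(-0.8504) = sign(-0.8504)*max(|-0.8504| - 4.3, 0) = 0.0
prox(-0.4372) = sign(-0.4372)*max(|-0.4372| - 4.3, 0) = 0.0
prox(x) = [0.0, 0.0]
||prox(x)||_1 = 0.0 + 0.0 = 0.0


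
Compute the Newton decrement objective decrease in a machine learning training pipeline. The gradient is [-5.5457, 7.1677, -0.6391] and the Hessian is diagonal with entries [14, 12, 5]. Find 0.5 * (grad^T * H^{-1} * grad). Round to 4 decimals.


Step 1: H is diagonal, so H^(-1) * g = [-0.3961, 0.5973, -0.1278].
Step 2: g^T H^(-1) g = sum_i g_i^2 / H_ii
  = (-5.5457)^2/14 + (7.1677)^2/12 + (-0.6391)^2/5
  = 2.1968 + 4.2813 + 0.0817 = 6.5598
Step 3: Objective decrease = 0.5 * g^T H^(-1) g = 3.2799


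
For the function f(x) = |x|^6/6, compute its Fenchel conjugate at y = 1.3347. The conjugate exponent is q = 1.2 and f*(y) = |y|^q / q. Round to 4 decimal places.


The conjugate exponent q satisfies 1/p + 1/q = 1.
p = 6, so q = 6/(6 - 1) = 1.2
|y|^q = 1.3347^1.2 = 1.414
f*(1.3347) = 1.414 / 1.2 = 1.1784


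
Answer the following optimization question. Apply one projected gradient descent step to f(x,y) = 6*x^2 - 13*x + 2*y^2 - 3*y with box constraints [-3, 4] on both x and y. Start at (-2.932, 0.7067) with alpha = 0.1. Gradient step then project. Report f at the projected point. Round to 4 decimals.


Step 1: Compute gradient at (-2.932, 0.7067).
grad_x = 2*6*-2.932 - 13 = -48.184
grad_y = 2*2*0.7067 - 3 = -0.1732
Step 2: Gradient step.
x_raw = -2.932 - 0.1*-48.184 = 1.8864
y_raw = 0.7067 - 0.1*-0.1732 = 0.724
Step 3: Project onto [-3, 4].
x_proj = clip(1.8864) = 1.8864
y_proj = clip(0.724) = 0.724
Step 4: Evaluate f.
f(1.8864, 0.724) = -4.2958


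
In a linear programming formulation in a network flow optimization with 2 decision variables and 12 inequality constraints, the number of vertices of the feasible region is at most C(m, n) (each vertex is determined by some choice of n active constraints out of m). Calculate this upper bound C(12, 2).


Each vertex corresponds to some choice of n active constraints out of m, so the number of vertices is at most C(m, n) = m! / (n!(m-n)!).
m = 12, n = 2
Numerator: 12 * 11
Denominator: 2! = 2
C(12, 2) = 66


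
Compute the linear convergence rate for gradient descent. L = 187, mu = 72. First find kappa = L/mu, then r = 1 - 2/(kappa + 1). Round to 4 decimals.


Step 1: Compute the condition number.
kappa = L/mu = 187/72 = 2.5972
Step 2: Compute the convergence rate.
r = 1 - 2/(kappa + 1) = 1 - 2*mu/(L + mu) = (L - mu)/(L + mu) = 115/259 = 0.444


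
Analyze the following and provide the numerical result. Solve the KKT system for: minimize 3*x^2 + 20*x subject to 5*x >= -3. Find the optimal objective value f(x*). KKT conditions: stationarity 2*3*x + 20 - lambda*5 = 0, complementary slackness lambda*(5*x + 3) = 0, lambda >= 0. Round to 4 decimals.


Step 1: Try lambda = 0 (constraint inactive).
x_unc = -20/(2*3) = -3.3333
Check: 5*-3.3333 = -16.6665 < -3 -- violated!
Step 2: Constraint must be active: 5*x = -3
x* = -3/5 = -0.6
lambda = (2*3*(-0.6) + 20)/5 = 3.28
Step 3: Compute optimal value.
f(x*) = 3*(-0.6)^2 + 20*(-0.6) = -10.92


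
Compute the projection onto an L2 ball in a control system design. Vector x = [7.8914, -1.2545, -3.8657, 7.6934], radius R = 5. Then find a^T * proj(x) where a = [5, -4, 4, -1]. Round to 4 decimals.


Step 1: Compute ||x|| (intermediates to 6 decimals).
||x|| = sqrt(7.8914^2 + (-1.2545)^2 + (-3.8657)^2 + 7.6934^2) = 11.746489
Step 2: Project.
Since ||x|| > R, scale = R/||x|| = 5/11.746489 = 0.425659, proj(x) = scale * x
proj(x) = [3.359045, -0.533989, -1.64547, 3.274765]
Step 3: Dot product.
a^T * proj(x) = 5*3.359045 - 4*(-0.533989) + 4*(-1.64547) - 1*3.274765 = 9.0745


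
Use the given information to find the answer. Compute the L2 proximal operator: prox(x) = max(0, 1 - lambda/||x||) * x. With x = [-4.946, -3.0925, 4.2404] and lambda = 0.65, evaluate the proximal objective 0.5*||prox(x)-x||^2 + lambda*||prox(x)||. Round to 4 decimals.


Step 1: Compute ||x||.
||x|| = 7.2116
Step 2: Compute scaling factor.
scale = max(0, 1 - 0.65/7.2116) = 0.9099
Step 3: prox(x) = [-4.5002, -2.8138, 3.8582]
||prox(x)|| = 6.5616
Step 4: Proximal objective.
0.5*||prox-x||^2 = 0.2113
lambda*||prox|| = 4.265
Total = 4.4763


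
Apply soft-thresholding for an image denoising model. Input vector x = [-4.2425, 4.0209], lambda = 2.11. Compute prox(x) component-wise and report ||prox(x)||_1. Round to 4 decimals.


Soft-thresholding with lambda = 2.11:
prox(-4.2425) = sign(-4.2425)*max(|-4.2425| - 2.11, 0) = -2.1325
prox(4.0209) = sign(4.0209)*max(|4.0209| - 2.11, 0) = 1.9109
prox(x) = [-2.1325, 1.9109]
||prox(x)||_1 = 2.1325 + 1.9109 = 4.0434


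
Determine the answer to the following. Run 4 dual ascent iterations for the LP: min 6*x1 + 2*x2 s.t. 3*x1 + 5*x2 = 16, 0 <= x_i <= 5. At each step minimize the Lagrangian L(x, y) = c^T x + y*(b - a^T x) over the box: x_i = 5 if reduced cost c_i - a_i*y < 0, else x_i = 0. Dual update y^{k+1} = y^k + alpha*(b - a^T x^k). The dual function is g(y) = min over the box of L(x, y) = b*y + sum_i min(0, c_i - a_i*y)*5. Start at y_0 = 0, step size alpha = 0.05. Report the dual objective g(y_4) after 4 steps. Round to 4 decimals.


Dual ascent for LP: min 6*x1 + 2*x2, 3*x1 + 5*x2 = 16, 0 <= x_i <= 5
Step 1: y^k = 0.0, reduced costs: (6.0, 2.0)
  x^k = (0.0, 0.0), subgradient = b - a^T x = 16.0
  y^{k+1} = 0.0 + 0.05*16.0 = 0.8
Step 2: y^k = 0.8, reduced costs: (3.6, -2.0)
  x^k = (0.0, 5.0), subgradient = b - a^T x = -9.0
  y^{k+1} = 0.8 + 0.05*-9.0 = 0.35
Step 3: y^k = 0.35, reduced costs: (4.95, 0.25)
  x^k = (0.0, 0.0), subgradient = b - a^T x = 16.0
  y^{k+1} = 0.35 + 0.05*16.0 = 1.15
Step 4: y^k = 1.15, reduced costs: (2.55, -3.75)
  x^k = (0.0, 5.0), subgradient = b - a^T x = -9.0
  y^{k+1} = 1.15 + 0.05*-9.0 = 0.7
Dual objective at y_4 = 0.7: reduced costs (3.9, -1.5), box minimizer x = (0.0, 5.0)
g(y_4) = b*y + (c1 - a1*y)*x1 + (c2 - a2*y)*x2 = 16*0.7 + 3.9*0.0 + (-1.5)*5.0 = 11.2 + 0.0 - 7.5 = 3.7


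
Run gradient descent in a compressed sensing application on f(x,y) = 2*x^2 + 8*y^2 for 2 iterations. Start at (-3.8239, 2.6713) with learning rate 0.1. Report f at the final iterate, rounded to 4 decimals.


Gradient descent on f(x,y) = 2*x^2 + 8*y^2.
Starting point: (-3.8239, 2.6713), alpha = 0.1
Step 1: grad_x = 2*2*-3.8239 = -15.2956, grad_y = 2*8*2.6713 = 42.7408
  x_1 = -3.8239 - 0.1*-15.2956 = -2.2943
  y_1 = 2.6713 - 0.1*42.7408 = -1.6028
Step 2: grad_x = 2*2*-2.2943 = -9.1774, grad_y = 2*8*-1.6028 = -25.6445
  x_2 = -2.2943 - 0.1*-9.1774 = -1.3766
  y_2 = -1.6028 - 0.1*-25.6445 = 0.9617
f(-1.3766, 0.9617) = 2*(-1.3766)^2 + 8*0.9617^2 = 11.1885


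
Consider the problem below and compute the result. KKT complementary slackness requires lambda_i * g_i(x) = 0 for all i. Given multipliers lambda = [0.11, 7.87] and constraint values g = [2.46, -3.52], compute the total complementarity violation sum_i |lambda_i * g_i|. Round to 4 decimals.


KKT complementary slackness check:
lambda_1 * g_1 = 0.11 * 2.46 = 0.2706
lambda_2 * g_2 = 7.87 * -3.52 = -27.7024
Total violation = 0.2706 + 27.7024 = 27.973


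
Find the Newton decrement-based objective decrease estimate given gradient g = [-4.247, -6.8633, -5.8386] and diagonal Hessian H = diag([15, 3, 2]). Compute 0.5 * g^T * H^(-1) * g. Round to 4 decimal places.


Step 1: H is diagonal, so H^(-1) * g = [-0.2831, -2.2878, -2.9193].
Step 2: g^T H^(-1) g = sum_i g_i^2 / H_ii
  = (-4.247)^2/15 + (-6.8633)^2/3 + (-5.8386)^2/2
  = 1.2025 + 15.7016 + 17.0446 = 33.9487
Step 3: Objective decrease = 0.5 * g^T H^(-1) g = 16.9744


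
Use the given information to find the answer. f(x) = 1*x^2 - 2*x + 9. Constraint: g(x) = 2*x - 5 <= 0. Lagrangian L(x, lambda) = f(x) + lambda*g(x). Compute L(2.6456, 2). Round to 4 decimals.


Step 1: Evaluate f(x).
f(2.6456) = 1*2.6456^2 - 2*2.6456 + 9 = 10.708
Step 2: Evaluate g(x).
g(2.6456) = 2*2.6456 - 5 = 0.2912
Step 3: Compute Lagrangian.
L = 10.708 + 2*0.2912 = 11.2904


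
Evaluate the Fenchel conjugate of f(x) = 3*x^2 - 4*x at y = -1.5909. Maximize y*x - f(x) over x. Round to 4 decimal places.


f*(y) = sup_x {y*x - a*x^2 - b*x} = sup_x {(y-b)*x - a*x^2}
FOC: (y - b) - 2a*x = 0 => x* = (y - b)/(2a)
x* = (-1.5909 + 4)/(2*3) = 0.4015
f*(-1.5909) = (y-b)^2/(4a) = (-1.5909 + 4)^2/(4*3)
= 5.8038/12 = 0.4836


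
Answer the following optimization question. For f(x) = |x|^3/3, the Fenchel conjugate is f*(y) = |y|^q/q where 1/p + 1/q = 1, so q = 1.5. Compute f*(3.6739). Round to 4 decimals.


The conjugate exponent q satisfies 1/p + 1/q = 1.
p = 3, so q = 3/(3 - 1) = 1.5
|y|^q = 3.6739^1.5 = 7.0419
f*(3.6739) = 7.0419 / 1.5 = 4.6946


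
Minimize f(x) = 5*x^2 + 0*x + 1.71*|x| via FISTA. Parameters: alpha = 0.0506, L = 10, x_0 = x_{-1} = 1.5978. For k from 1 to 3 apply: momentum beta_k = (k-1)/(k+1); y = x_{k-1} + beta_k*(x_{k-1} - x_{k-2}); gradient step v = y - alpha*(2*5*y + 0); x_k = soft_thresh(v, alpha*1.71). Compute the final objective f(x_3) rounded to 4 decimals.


FISTA on f(x) = 5*x^2 + 0*x + 1.71*|x|
L = 10, alpha = 0.0506
Iteration 1: beta = 0.0, y = 1.5978 + 0.0*(1.5978 - 1.5978) = 1.5978
  grad(y) = 15.978, v = y - alpha*grad = 0.7893
  prox(v) = soft_thresh(0.7893, 0.0865) = 0.7028
Iteration 2: beta = 0.3333, y = 0.7028 + 0.3333*(0.7028 - 1.5978) = 0.4044
  grad(y) = 4.0445, v = y - alpha*grad = 0.1998
  prox(v) = soft_thresh(0.1998, 0.0865) = 0.1133
Iteration 3: beta = 0.5, y = 0.1133 + 0.5*(0.1133 - 0.7028) = -0.1815
  grad(y) = -1.8149, v = y - alpha*grad = -0.0897
  prox(v) = soft_thresh(-0.0897, 0.0865) = -0.0031
f(x_3) = 5*(-0.0031)^2 + 0*(-0.0031) + 1.71*|-0.0031| = 0.0054


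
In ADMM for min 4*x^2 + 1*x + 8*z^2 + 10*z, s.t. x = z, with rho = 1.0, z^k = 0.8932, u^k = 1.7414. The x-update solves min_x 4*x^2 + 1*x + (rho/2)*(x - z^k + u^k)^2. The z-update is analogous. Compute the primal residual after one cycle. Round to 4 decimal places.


ADMM iteration with rho = 1.0, z^k = 0.8932, u^k = 1.7414
Step 1: x-update.
Minimize 4*x^2 + 1*x + (1.0/2)*(x - 0.8932 + 1.7414)^2
FOC: (2*4 + 1.0)*x = -1 + 1.0*(0.8932 - 1.7414)
x^{k+1} = -0.2054
Step 2: z-update.
Minimize 8*z^2 + 10*z + (1.0/2)*(-0.2054 - z + 1.7414)^2
FOC: (2*8 + 1.0)*z = -10 + 1.0*(-0.2054 + 1.7414)
z^{k+1} = -0.4979
Step 3: u-update.
u^{k+1} = 1.7414 - 0.2054 + 0.4979 = 2.0339
Step 4: Primal residual = |-0.2054 + 0.4979| = 0.2925


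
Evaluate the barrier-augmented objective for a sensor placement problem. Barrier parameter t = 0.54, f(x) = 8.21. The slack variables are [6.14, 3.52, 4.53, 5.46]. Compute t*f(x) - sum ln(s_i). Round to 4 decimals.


Step 1: Compute log-barrier.
ln values: [1.8148, 1.2585, 1.5107, 1.6974]
phi = -(1.8148 + 1.2585 + 1.5107 + 1.6974) = -6.2815
Step 2: Compute augmented objective.
t*f(x) = 0.54*8.21 = 4.4334
Total = 4.4334 - 6.2815 = -1.8481


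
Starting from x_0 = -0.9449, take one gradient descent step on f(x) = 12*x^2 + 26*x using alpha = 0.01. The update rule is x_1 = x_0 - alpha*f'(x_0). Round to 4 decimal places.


We compute the gradient at x_0 and apply the update.
f'(x) = 24*x + 26
f'(-0.9449) = 24*-0.9449 + 26 = 3.3224
x_1 = -0.9449 - 0.01*3.3224 = -0.9781


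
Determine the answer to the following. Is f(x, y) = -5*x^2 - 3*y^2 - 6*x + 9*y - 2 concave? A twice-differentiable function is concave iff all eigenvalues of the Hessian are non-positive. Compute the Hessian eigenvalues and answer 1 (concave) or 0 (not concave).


The Hessian of f(x,y) = -5*x^2 - 3*y^2 - 6*x + 9*y - 2 is:
H = [[-10, 0], [0, -6]]
Trace = -10 - 6 = -16
Determinant = -10*-6 - (0)^2 = 60
Discriminant = (-16)^2 - 4*60 = 16.0
Eigenvalues: lambda_1 = -10.0, lambda_2 = -6.0
The function is concave.

1


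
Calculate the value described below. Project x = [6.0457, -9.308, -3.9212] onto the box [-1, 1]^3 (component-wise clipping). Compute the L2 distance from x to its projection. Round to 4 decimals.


Project each component onto [-1, 1].
clip(6.0457) = 1.0, clip(-9.308) = -1.0, clip(-3.9212) = -1.0
Projection = [1.0, -1.0, -1.0]
Squared diffs: [25.4591, 69.0229, 8.5334]
Distance = sqrt(103.0154) = 10.1496


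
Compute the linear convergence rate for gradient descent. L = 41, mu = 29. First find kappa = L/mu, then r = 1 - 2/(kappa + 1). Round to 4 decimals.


Step 1: Compute the condition number.
kappa = L/mu = 41/29 = 1.4138
Step 2: Compute the convergence rate.
r = 1 - 2/(kappa + 1) = 1 - 2*mu/(L + mu) = (L - mu)/(L + mu) = 12/70 = 0.1714


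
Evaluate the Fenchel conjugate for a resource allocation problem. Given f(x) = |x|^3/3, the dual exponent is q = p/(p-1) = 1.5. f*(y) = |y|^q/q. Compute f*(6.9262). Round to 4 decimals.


The conjugate exponent q satisfies 1/p + 1/q = 1.
p = 3, so q = 3/(3 - 1) = 1.5
|y|^q = 6.9262^1.5 = 18.2281
f*(6.9262) = 18.2281 / 1.5 = 12.1521


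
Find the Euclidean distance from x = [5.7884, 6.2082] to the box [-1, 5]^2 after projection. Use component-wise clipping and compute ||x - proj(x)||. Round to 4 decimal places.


Project each component onto [-1, 5].
clip(5.7884) = 5.0, clip(6.2082) = 5.0
Projection = [5.0, 5.0]
Squared diffs: [0.6216, 1.4597]
Distance = sqrt(2.0813) = 1.4427


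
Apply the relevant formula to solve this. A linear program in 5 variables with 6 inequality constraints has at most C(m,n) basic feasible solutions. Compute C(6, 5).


Each vertex corresponds to some choice of n active constraints out of m, so the number of vertices is at most C(m, n) = m! / (n!(m-n)!).
m = 6, n = 5
Numerator: 6 * 5 * 4 * 3 * 2
Denominator: 5! = 120
C(6, 5) = 6


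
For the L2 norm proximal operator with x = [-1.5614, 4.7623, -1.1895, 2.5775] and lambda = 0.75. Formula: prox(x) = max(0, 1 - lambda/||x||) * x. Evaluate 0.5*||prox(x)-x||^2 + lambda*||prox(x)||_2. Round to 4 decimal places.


Step 1: Compute ||x||.
||x|| = 5.7599
Step 2: Compute scaling factor.
scale = max(0, 1 - 0.75/5.7599) = 0.8698
Step 3: prox(x) = [-1.3581, 4.1422, -1.0346, 2.2419]
||prox(x)|| = 5.0099
Step 4: Proximal objective.
0.5*||prox-x||^2 = 0.2813
lambda*||prox|| = 3.7574
Total = 4.0386


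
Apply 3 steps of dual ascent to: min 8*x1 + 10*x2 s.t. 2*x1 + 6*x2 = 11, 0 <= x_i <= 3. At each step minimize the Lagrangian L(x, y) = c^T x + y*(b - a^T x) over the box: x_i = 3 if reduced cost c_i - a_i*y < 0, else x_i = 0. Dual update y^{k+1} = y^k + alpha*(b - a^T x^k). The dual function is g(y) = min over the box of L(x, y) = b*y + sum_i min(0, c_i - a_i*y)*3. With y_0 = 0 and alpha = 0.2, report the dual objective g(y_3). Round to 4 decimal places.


Dual ascent for LP: min 8*x1 + 10*x2, 2*x1 + 6*x2 = 11, 0 <= x_i <= 3
Step 1: y^k = 0.0, reduced costs: (8.0, 10.0)
  x^k = (0.0, 0.0), subgradient = b - a^T x = 11.0
  y^{k+1} = 0.0 + 0.2*11.0 = 2.2
Step 2: y^k = 2.2, reduced costs: (3.6, -3.2)
  x^k = (0.0, 3.0), subgradient = b - a^T x = -7.0
  y^{k+1} = 2.2 + 0.2*-7.0 = 0.8
Step 3: y^k = 0.8, reduced costs: (6.4, 5.2)
  x^k = (0.0, 0.0), subgradient = b - a^T x = 11.0
  y^{k+1} = 0.8 + 0.2*11.0 = 3.0
Dual objective at y_3 = 3.0: reduced costs (2.0, -8.0), box minimizer x = (0.0, 3.0)
g(y_3) = b*y + (c1 - a1*y)*x1 + (c2 - a2*y)*x2 = 11*3.0 + 2.0*0.0 + (-8.0)*3.0 = 33.0 + 0.0 - 24.0 = 9.0


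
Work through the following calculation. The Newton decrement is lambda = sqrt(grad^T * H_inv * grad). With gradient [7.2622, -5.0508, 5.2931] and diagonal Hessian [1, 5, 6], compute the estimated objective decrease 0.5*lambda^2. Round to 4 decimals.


Step 1: H is diagonal, so H^(-1) * g = [7.2622, -1.0102, 0.8822].
Step 2: g^T H^(-1) g = sum_i g_i^2 / H_ii
  = (7.2622)^2/1 + (-5.0508)^2/5 + (5.2931)^2/6
  = 52.7395 + 5.1021 + 4.6695 = 62.5111
Step 3: Objective decrease = 0.5 * g^T H^(-1) g = 31.2556


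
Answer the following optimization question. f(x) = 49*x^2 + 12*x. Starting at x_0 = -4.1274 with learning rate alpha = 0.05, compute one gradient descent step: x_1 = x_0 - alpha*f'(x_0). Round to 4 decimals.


We compute the gradient at x_0 and apply the update.
f'(x) = 98*x + 12
f'(-4.1274) = 98*-4.1274 + 12 = -392.4852
x_1 = -4.1274 - 0.05*-392.4852 = 15.4969


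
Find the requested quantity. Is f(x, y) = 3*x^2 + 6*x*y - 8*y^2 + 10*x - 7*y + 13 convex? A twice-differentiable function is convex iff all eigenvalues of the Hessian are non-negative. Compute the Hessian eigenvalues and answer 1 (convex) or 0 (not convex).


The Hessian of f(x,y) = 3*x^2 + 6*x*y - 8*y^2 + 10*x - 7*y + 13 is:
H = [[6, 6], [6, -16]]
Trace = 6 - 16 = -10
Determinant = 6*-16 - (6)^2 = -132
Discriminant = (-10)^2 - 4*-132 = 628.0
Eigenvalues: lambda_1 = -17.53, lambda_2 = 7.53
The function is not convex.

0


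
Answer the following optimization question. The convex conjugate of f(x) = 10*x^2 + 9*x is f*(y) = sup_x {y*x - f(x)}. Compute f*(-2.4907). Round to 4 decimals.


f*(y) = sup_x {y*x - a*x^2 - b*x} = sup_x {(y-b)*x - a*x^2}
FOC: (y - b) - 2a*x = 0 => x* = (y - b)/(2a)
x* = (-2.4907 - 9)/(2*10) = -0.5745
f*(-2.4907) = (y-b)^2/(4a) = (-2.4907 - 9)^2/(4*10)
= 132.0362/40 = 3.3009


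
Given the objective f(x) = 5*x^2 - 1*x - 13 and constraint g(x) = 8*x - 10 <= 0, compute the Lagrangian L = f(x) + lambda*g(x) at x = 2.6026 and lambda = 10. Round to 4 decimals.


Step 1: Evaluate f(x).
f(2.6026) = 5*2.6026^2 - 1*2.6026 - 13 = 18.265
Step 2: Evaluate g(x).
g(2.6026) = 8*2.6026 - 10 = 10.8208
Step 3: Compute Lagrangian.
L = 18.265 + 10*10.8208 = 126.473


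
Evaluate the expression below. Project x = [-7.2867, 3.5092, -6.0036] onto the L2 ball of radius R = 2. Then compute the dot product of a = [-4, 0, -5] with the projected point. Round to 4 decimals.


Step 1: Compute ||x|| (intermediates to 6 decimals).
||x|| = sqrt((-7.2867)^2 + 3.5092^2 + (-6.0036)^2) = 10.072422
Step 2: Project.
Since ||x|| > R, scale = R/||x|| = 2/10.072422 = 0.198562, proj(x) = scale * x
proj(x) = [-1.446862, 0.696794, -1.192087]
Step 3: Dot product.
a^T * proj(x) = -4*(-1.446862) + 0*0.696794 - 5*(-1.192087) = 11.7479


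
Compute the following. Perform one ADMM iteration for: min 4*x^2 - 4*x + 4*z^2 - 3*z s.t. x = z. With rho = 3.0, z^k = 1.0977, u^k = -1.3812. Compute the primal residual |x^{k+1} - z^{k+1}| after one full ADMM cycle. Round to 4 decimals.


ADMM iteration with rho = 3.0, z^k = 1.0977, u^k = -1.3812
Step 1: x-update.
Minimize 4*x^2 - 4*x + (3.0/2)*(x - 1.0977 - 1.3812)^2
FOC: (2*4 + 3.0)*x = 4 + 3.0*(1.0977 + 1.3812)
x^{k+1} = 1.0397
Step 2: z-update.
Minimize 4*z^2 - 3*z + (3.0/2)*(1.0397 - z - 1.3812)^2
FOC: (2*4 + 3.0)*z = 3 + 3.0*(1.0397 - 1.3812)
z^{k+1} = 0.1796
Step 3: u-update.
u^{k+1} = -1.3812 + 1.0397 - 0.1796 = -0.5211
Step 4: Primal residual = |1.0397 - 0.1796| = 0.8601


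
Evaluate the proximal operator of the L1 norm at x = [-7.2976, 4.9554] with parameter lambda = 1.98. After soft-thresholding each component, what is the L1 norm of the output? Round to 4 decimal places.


Soft-thresholding with lambda = 1.98:
prox(-7.2976) = sign(-7.2976)*max(|-7.2976| - 1.98, 0) = -5.3176
prox(4.9554) = sign(4.9554)*max(|4.9554| - 1.98, 0) = 2.9754
prox(x) = [-5.3176, 2.9754]
||prox(x)||_1 = 5.3176 + 2.9754 = 8.293


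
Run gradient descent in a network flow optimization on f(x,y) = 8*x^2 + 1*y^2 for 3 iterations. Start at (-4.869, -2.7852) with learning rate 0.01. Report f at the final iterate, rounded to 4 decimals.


Gradient descent on f(x,y) = 8*x^2 + 1*y^2.
Starting point: (-4.869, -2.7852), alpha = 0.01
Step 1: grad_x = 2*8*-4.869 = -77.904, grad_y = 2*1*-2.7852 = -5.5704
  x_1 = -4.869 - 0.01*-77.904 = -4.09
  y_1 = -2.7852 - 0.01*-5.5704 = -2.7295
Step 2: grad_x = 2*8*-4.09 = -65.4394, grad_y = 2*1*-2.7295 = -5.459
  x_2 = -4.09 - 0.01*-65.4394 = -3.4356
  y_2 = -2.7295 - 0.01*-5.459 = -2.6749
Step 3: grad_x = 2*8*-3.4356 = -54.9691, grad_y = 2*1*-2.6749 = -5.3498
  x_3 = -3.4356 - 0.01*-54.9691 = -2.8859
  y_3 = -2.6749 - 0.01*-5.3498 = -2.6214
f(-2.8859, -2.6214) = 8*(-2.8859)^2 + 1*(-2.6214)^2 = 73.498


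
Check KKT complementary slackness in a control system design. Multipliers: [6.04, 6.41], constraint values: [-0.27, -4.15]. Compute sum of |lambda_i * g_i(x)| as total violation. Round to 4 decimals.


KKT complementary slackness check:
lambda_1 * g_1 = 6.04 * -0.27 = -1.6308
lambda_2 * g_2 = 6.41 * -4.15 = -26.6015
Total violation = 1.6308 + 26.6015 = 28.2323


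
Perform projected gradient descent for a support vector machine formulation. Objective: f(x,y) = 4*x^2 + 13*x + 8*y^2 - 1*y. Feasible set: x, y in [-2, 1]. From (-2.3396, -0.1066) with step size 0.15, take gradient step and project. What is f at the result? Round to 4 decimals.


Step 1: Compute gradient at (-2.3396, -0.1066).
grad_x = 2*4*-2.3396 + 13 = -5.7168
grad_y = 2*8*-0.1066 - 1 = -2.7056
Step 2: Gradient step.
x_raw = -2.3396 - 0.15*-5.7168 = -1.4821
y_raw = -0.1066 - 0.15*-2.7056 = 0.2992
Step 3: Project onto [-2, 1].
x_proj = clip(-1.4821) = -1.4821
y_proj = clip(0.2992) = 0.2992
Step 4: Evaluate f.
f(-1.4821, 0.2992) = -10.0637


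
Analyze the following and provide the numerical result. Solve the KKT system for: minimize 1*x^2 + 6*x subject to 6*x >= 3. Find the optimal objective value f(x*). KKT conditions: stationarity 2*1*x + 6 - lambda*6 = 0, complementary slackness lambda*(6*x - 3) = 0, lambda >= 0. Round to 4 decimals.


Step 1: Try lambda = 0 (constraint inactive).
x_unc = -6/(2*1) = -3.0
Check: 6*-3.0 = -18.0 < 3 -- violated!
Step 2: Constraint must be active: 6*x = 3
x* = 3/6 = 0.5
lambda = (2*1*0.5 + 6)/6 = 1.1667
Step 3: Compute optimal value.
f(x*) = 1*0.5^2 + 6*0.5 = 3.25


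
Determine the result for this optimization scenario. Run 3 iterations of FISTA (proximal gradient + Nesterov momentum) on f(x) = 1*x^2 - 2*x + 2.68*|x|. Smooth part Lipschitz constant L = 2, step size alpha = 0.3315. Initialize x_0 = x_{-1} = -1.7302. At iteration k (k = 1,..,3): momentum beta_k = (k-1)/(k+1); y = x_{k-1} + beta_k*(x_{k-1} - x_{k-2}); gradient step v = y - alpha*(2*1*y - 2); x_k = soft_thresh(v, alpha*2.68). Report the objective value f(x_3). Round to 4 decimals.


FISTA on f(x) = 1*x^2 - 2*x + 2.68*|x|
L = 2, alpha = 0.3315
Iteration 1: beta = 0.0, y = -1.7302 + 0.0*(-1.7302 + 1.7302) = -1.7302
  grad(y) = -5.4604, v = y - alpha*grad = 0.0799
  prox(v) = soft_thresh(0.0799, 0.8884) = 0.0
Iteration 2: beta = 0.3333, y = 0.0 + 0.3333*(0.0 + 1.7302) = 0.5767
  grad(y) = -0.8465, v = y - alpha*grad = 0.8574
  prox(v) = soft_thresh(0.8574, 0.8884) = 0.0
Iteration 3: beta = 0.5, y = 0.0 + 0.5*(0.0 - 0.0) = 0.0
  grad(y) = -2.0, v = y - alpha*grad = 0.663
  prox(v) = soft_thresh(0.663, 0.8884) = 0.0
f(x_3) = 1*0.0^2 - 2*0.0 + 2.68*|0.0| = 0.0


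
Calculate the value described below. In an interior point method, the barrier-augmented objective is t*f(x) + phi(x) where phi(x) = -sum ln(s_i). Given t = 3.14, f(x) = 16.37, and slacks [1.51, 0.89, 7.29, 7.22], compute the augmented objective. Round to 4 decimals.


Step 1: Compute log-barrier.
ln values: [0.4121, -0.1165, 1.9865, 1.9769]
phi = -(0.4121 - 0.1165 + 1.9865 + 1.9769) = -4.2589
Step 2: Compute augmented objective.
t*f(x) = 3.14*16.37 = 51.4018
Total = 51.4018 - 4.2589 = 47.1429


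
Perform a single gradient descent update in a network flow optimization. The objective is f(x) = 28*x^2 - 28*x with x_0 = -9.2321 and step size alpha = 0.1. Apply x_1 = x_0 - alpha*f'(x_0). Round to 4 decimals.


We compute the gradient at x_0 and apply the update.
f'(x) = 56*x - 28
f'(-9.2321) = 56*-9.2321 - 28 = -544.9976
x_1 = -9.2321 - 0.1*-544.9976 = 45.2677


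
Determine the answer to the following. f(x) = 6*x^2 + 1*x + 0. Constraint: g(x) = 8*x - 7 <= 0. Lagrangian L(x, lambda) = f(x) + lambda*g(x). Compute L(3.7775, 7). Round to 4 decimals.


Step 1: Evaluate f(x).
f(3.7775) = 6*3.7775^2 + 1*3.7775 + 0 = 89.3945
Step 2: Evaluate g(x).
g(3.7775) = 8*3.7775 - 7 = 23.22
Step 3: Compute Lagrangian.
L = 89.3945 + 7*23.22 = 251.9345


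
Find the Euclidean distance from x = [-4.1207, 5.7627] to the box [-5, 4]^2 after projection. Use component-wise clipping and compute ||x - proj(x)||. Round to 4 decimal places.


Project each component onto [-5, 4].
clip(-4.1207) = -4.1207, clip(5.7627) = 4.0
Projection = [-4.1207, 4.0]
Squared diffs: [0.0, 3.1071]
Distance = sqrt(3.1071) = 1.7627


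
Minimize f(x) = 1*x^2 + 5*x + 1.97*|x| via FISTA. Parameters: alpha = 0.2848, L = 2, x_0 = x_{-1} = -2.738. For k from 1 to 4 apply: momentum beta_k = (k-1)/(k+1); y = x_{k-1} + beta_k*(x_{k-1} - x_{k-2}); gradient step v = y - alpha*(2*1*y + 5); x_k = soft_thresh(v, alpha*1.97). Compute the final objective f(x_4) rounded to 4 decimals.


FISTA on f(x) = 1*x^2 + 5*x + 1.97*|x|
L = 2, alpha = 0.2848
Iteration 1: beta = 0.0, y = -2.738 + 0.0*(-2.738 + 2.738) = -2.738
  grad(y) = -0.476, v = y - alpha*grad = -2.6024
  prox(v) = soft_thresh(-2.6024, 0.5611) = -2.0414
Iteration 2: beta = 0.3333, y = -2.0414 + 0.3333*(-2.0414 + 2.738) = -1.8092
  grad(y) = 1.3817, v = y - alpha*grad = -2.2027
  prox(v) = soft_thresh(-2.2027, 0.5611) = -1.6416
Iteration 3: beta = 0.5, y = -1.6416 + 0.5*(-1.6416 + 2.0414) = -1.4417
  grad(y) = 2.1165, v = y - alpha*grad = -2.0445
  prox(v) = soft_thresh(-2.0445, 0.5611) = -1.4835
Iteration 4: beta = 0.6, y = -1.4835 + 0.6*(-1.4835 + 1.6416) = -1.3886
  grad(y) = 2.2229, v = y - alpha*grad = -2.0216
  prox(v) = soft_thresh(-2.0216, 0.5611) = -1.4606
f(x_4) = 1*(-1.4606)^2 + 5*(-1.4606) + 1.97*|-1.4606| = -2.2923


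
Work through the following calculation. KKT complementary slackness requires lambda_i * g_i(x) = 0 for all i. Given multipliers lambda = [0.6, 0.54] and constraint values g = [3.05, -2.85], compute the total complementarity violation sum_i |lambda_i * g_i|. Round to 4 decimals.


KKT complementary slackness check:
lambda_1 * g_1 = 0.6 * 3.05 = 1.83
lambda_2 * g_2 = 0.54 * -2.85 = -1.539
Total violation = 1.83 + 1.539 = 3.369


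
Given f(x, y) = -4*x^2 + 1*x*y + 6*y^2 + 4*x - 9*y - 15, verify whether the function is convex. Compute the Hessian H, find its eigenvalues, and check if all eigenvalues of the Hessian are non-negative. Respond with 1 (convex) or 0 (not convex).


The Hessian of f(x,y) = -4*x^2 + 1*x*y + 6*y^2 + 4*x - 9*y - 15 is:
H = [[-8, 1], [1, 12]]
Trace = -8 + 12 = 4
Determinant = -8*12 - (1)^2 = -97
Discriminant = (4)^2 - 4*-97 = 404.0
Eigenvalues: lambda_1 = -8.0499, lambda_2 = 12.0499
The function is not convex.

0
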